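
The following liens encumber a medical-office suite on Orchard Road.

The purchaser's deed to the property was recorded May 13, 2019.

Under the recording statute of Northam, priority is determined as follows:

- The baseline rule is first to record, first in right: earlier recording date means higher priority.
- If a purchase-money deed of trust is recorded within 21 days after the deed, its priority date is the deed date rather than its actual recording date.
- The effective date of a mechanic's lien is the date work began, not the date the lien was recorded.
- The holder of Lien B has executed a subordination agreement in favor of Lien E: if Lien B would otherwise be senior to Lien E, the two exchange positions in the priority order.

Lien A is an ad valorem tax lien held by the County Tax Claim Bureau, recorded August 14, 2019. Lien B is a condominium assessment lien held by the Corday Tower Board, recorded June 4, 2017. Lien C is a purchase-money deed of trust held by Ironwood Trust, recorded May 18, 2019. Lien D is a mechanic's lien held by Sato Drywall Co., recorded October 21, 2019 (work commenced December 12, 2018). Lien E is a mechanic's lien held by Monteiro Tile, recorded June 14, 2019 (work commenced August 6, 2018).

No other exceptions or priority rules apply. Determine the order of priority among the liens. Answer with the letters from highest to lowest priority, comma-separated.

E, B, D, C, A

First, effective dates: C was recorded within the 21-day window, so its effective date is the deed date May 13, 2019; D is treated as recorded December 12, 2018, the work-commencement date; E's effective date is August 6, 2018, when work began.
By effective date, earliest first: B (June 4, 2017), E (August 6, 2018), D (December 12, 2018), C (May 13, 2019), A (August 14, 2019).
Because B would otherwise rank above E, the subordination swaps them.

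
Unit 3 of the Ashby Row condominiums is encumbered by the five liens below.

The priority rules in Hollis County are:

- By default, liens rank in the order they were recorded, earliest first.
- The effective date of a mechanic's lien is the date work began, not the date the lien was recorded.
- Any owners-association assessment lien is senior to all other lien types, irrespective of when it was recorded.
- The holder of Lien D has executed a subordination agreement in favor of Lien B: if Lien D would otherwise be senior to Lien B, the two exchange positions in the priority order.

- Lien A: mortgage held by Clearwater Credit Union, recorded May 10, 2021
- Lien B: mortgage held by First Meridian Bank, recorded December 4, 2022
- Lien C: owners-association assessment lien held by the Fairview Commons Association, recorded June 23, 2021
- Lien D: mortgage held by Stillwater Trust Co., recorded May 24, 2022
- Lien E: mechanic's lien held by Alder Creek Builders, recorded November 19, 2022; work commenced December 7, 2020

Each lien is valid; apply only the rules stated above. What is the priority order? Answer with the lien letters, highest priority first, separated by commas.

C, E, A, B, D

Effective dates after the stated exceptions: E is treated as recorded December 7, 2020, the work-commencement date.
C, as an owners-association assessment lien, has superpriority and ranks first.
The other liens, earliest effective date first: E (December 7, 2020), A (May 10, 2021), D (May 24, 2022), B (December 4, 2022).
The subordination applies — D was senior to B — so D and B swap.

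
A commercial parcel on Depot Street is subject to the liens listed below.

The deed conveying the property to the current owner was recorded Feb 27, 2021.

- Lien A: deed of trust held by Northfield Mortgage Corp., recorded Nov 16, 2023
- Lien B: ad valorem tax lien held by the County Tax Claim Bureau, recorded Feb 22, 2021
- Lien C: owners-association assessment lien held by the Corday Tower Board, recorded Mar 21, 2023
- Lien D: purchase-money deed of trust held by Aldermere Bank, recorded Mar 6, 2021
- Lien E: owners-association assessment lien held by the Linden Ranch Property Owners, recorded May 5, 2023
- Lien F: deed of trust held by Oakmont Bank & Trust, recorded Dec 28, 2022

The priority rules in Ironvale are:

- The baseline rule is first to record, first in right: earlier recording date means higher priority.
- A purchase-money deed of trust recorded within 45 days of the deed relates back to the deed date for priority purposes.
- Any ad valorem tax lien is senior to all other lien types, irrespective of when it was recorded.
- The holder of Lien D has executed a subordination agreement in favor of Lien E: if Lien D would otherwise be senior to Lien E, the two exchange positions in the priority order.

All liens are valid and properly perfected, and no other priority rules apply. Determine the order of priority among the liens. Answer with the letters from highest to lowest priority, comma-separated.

Adjusting effective dates: D relates back to the deed date Feb 27, 2021.
B is an ad valorem tax lien, so it outranks all other liens regardless of date.
Remaining liens by effective date: D (Feb 27, 2021), F (Dec 28, 2022), C (Mar 21, 2023), E (May 5, 2023), A (Nov 16, 2023).
D is senior to E before the subordination, so the two trade places.

B, E, F, C, D, A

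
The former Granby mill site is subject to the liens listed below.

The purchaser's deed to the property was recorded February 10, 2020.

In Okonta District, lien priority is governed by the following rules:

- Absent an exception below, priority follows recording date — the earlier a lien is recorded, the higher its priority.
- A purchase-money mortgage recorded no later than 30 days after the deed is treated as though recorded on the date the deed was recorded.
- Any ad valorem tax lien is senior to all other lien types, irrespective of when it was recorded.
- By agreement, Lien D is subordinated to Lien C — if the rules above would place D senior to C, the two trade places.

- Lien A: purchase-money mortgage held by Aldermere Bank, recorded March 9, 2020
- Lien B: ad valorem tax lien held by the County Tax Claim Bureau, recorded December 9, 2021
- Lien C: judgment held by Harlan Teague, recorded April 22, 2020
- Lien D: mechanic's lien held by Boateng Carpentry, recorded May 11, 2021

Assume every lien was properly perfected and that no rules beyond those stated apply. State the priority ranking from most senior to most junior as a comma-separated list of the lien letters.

B, A, C, D

Effective dates after the stated exceptions: A's effective date is the deed date, February 10, 2020.
B is an ad valorem tax lien and takes priority over every other lien.
Ordering the rest by effective date: A (February 10, 2020), C (April 22, 2020), D (May 11, 2021).
D is already junior to C, so the subordination agreement changes nothing.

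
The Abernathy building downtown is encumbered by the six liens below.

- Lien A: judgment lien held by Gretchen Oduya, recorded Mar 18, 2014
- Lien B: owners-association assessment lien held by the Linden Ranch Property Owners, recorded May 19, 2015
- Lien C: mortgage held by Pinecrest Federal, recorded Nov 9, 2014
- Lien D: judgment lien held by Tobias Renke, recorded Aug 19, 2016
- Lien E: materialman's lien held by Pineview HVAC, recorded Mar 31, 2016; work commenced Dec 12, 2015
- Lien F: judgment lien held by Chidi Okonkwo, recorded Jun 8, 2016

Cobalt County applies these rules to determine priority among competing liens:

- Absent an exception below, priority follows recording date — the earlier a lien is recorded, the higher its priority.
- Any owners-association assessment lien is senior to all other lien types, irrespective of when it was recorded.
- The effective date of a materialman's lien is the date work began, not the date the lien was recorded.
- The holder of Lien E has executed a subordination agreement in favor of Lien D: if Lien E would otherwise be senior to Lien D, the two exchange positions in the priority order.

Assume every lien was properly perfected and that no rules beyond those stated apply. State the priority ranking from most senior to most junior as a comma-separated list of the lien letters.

Adjusting effective dates: E relates back to Dec 12, 2015 (work commenced).
B is an owners-association assessment lien and takes priority over every other lien.
Ordering the rest by effective date: A (Mar 18, 2014), C (Nov 9, 2014), E (Dec 12, 2015), F (Jun 8, 2016), D (Aug 19, 2016).
E would otherwise be senior to D, so under the subordination agreement E and D exchange positions.

B, A, C, D, F, E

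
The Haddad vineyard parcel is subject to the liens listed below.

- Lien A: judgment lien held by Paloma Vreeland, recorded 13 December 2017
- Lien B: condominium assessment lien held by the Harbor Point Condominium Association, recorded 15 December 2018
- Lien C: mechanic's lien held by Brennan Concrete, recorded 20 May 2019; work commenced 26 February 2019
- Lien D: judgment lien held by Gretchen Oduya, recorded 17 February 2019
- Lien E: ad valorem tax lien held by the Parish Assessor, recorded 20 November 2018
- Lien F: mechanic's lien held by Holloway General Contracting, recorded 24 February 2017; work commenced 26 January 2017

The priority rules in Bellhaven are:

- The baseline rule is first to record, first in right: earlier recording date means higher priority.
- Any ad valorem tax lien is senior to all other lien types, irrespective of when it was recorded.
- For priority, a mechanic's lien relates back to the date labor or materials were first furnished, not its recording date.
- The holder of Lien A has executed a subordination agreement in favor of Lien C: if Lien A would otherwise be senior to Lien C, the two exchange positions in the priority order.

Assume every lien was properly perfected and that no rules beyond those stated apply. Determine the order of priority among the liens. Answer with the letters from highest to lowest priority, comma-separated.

E, F, C, B, D, A

First, effective dates: C's effective date is 26 February 2019, when work began; F relates back to 26 January 2017 (work commenced).
E is an ad valorem tax lien and takes priority over every other lien.
The other liens, earliest effective date first: F (26 January 2017), A (13 December 2017), B (15 December 2018), D (17 February 2019), C (26 February 2019).
The subordination applies — A was senior to C — so A and C swap.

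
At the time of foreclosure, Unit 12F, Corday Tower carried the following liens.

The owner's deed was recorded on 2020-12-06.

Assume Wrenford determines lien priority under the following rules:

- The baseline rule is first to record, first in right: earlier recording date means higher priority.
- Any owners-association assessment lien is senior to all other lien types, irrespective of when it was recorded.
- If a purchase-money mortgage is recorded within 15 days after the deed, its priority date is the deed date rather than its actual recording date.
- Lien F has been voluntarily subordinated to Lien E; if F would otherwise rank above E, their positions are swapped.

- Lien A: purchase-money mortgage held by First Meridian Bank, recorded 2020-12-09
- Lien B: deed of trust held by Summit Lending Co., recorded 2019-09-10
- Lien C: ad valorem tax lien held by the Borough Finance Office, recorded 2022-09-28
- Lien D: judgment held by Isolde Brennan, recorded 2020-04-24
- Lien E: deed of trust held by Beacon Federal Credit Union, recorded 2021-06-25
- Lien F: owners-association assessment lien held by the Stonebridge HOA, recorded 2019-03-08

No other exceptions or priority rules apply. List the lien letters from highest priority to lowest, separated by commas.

E, B, D, A, F, C

Effective dates: A was recorded within the 15-day window, so its effective date is the deed date 2020-12-06.
F is an owners-association assessment lien, so it outranks all other liens regardless of date.
Among the remaining liens, by effective date: B (2019-09-10), D (2020-04-24), A (2020-12-06), E (2021-06-25), C (2022-09-28).
F is senior to E before the subordination, so the two trade places.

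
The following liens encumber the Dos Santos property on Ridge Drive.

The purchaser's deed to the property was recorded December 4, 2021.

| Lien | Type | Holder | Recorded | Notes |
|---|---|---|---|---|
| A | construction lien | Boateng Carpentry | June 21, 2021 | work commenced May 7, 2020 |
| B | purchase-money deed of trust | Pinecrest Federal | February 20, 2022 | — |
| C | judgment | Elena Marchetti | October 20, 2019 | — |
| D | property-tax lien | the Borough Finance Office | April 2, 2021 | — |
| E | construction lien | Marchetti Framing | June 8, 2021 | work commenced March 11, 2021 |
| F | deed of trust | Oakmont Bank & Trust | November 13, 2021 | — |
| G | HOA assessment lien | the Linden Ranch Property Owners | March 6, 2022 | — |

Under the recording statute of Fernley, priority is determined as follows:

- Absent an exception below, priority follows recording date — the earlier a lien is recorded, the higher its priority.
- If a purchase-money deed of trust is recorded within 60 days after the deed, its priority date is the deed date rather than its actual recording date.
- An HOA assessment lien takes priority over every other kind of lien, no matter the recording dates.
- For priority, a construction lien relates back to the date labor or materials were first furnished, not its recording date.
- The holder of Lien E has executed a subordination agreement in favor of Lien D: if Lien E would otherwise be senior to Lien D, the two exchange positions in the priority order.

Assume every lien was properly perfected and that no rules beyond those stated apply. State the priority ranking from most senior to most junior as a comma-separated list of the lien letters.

Effective dates after the stated exceptions: A is treated as recorded May 7, 2020, the work-commencement date; B was recorded 78 days after the deed — beyond 60 days — so no relation-back applies; E relates back to March 11, 2021 (work commenced).
G is an HOA assessment lien, so it outranks all other liens regardless of date.
Among the remaining liens, by effective date: C (October 20, 2019), A (May 7, 2020), E (March 11, 2021), D (April 2, 2021), F (November 13, 2021), B (February 20, 2022).
E would otherwise be senior to D, so under the subordination agreement E and D exchange positions.

G, C, A, D, E, F, B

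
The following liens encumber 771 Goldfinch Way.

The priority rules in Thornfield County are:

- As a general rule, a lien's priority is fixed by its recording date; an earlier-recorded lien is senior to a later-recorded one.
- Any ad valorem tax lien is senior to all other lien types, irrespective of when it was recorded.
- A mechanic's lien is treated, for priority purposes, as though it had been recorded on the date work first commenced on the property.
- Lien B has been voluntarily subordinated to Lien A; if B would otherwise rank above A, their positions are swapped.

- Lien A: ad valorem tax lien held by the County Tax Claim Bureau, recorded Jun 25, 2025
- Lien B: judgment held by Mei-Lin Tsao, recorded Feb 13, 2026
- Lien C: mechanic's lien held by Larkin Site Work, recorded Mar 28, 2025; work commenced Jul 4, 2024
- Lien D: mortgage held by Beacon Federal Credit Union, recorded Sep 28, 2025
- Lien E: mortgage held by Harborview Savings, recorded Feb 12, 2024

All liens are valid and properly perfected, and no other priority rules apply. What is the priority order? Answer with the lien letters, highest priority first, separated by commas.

A, E, C, D, B

First, effective dates: C's effective date is Jul 4, 2024, when work began.
As an ad valorem tax lien, A is senior to every other lien.
The other liens, earliest effective date first: E (Feb 12, 2024), C (Jul 4, 2024), D (Sep 28, 2025), B (Feb 13, 2026).
Since B is not senior to A, the subordination leaves the order unchanged.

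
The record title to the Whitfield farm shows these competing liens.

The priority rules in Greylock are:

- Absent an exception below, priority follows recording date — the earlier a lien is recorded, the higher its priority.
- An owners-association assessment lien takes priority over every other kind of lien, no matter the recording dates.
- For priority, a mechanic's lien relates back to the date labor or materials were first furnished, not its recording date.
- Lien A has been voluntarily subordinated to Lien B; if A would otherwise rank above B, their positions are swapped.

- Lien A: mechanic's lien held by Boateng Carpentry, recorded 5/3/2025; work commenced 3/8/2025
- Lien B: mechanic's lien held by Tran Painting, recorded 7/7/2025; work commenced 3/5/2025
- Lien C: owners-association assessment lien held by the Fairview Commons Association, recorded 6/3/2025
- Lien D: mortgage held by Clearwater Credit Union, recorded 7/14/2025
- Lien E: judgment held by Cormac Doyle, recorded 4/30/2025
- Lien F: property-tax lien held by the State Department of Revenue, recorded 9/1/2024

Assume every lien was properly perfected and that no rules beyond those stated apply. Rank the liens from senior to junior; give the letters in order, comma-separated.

Effective dates after the stated exceptions: A's effective date is 3/8/2025, when work began; B's effective date is 3/5/2025, when work began.
C is an owners-association assessment lien, so it outranks all other liens regardless of date.
Ordering the rest by effective date: F (9/1/2024), B (3/5/2025), A (3/8/2025), E (4/30/2025), D (7/14/2025).
Since A is not senior to B, the subordination leaves the order unchanged.

C, F, B, A, E, D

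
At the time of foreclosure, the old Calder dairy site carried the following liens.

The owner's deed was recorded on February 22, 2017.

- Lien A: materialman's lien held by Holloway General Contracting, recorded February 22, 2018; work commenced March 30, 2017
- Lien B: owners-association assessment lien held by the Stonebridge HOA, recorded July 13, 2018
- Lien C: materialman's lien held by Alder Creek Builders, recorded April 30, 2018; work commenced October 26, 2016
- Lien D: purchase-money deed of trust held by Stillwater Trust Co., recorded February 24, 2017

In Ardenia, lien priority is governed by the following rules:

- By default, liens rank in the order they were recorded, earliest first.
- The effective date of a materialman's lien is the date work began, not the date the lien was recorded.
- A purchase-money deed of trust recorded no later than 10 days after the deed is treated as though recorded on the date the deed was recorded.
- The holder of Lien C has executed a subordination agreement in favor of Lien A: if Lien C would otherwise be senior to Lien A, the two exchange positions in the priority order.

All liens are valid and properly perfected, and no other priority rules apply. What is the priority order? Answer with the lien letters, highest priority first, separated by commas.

First, effective dates: A's effective date is March 30, 2017, when work began; C is treated as recorded October 26, 2016, the work-commencement date; D relates back to the deed date February 22, 2017.
Ordering by effective date: C (October 26, 2016), D (February 22, 2017), A (March 30, 2017), B (July 13, 2018).
C is senior to A before the subordination, so the two trade places.

A, D, C, B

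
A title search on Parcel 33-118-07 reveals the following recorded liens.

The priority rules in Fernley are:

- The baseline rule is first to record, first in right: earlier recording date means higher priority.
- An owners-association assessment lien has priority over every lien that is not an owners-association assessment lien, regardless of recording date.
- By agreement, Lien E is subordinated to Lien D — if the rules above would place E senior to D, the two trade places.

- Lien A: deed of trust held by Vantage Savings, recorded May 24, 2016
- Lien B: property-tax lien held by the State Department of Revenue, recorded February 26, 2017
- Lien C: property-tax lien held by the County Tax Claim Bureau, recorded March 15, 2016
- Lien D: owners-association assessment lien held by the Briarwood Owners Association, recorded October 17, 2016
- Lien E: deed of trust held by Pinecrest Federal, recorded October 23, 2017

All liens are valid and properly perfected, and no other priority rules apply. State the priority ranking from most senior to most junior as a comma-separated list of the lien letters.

D is an owners-association assessment lien and takes priority over every other lien.
The other liens, earliest effective date first: C (March 15, 2016), A (May 24, 2016), B (February 26, 2017), E (October 23, 2017).
E is already junior to D, so the subordination agreement changes nothing.

D, C, A, B, E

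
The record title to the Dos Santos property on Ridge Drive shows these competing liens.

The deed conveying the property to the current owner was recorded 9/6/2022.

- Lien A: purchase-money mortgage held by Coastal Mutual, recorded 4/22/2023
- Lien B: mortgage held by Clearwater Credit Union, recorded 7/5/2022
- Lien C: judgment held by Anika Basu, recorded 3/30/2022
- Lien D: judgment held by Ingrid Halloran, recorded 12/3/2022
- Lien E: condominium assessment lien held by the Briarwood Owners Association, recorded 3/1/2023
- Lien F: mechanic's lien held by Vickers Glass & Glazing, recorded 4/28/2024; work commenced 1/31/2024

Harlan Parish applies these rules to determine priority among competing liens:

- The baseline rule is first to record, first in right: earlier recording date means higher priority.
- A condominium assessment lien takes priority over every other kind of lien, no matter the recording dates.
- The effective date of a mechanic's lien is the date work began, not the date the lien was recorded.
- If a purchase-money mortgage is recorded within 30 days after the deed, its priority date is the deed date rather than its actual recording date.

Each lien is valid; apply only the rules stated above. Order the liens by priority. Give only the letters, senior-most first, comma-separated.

Adjusting effective dates: A missed the 30-day window (228 days after the deed), so its recording date stands; F's effective date is 1/31/2024, when work began.
E, as a condominium assessment lien, has superpriority and ranks first.
The other liens, earliest effective date first: C (3/30/2022), B (7/5/2022), D (12/3/2022), A (4/22/2023), F (1/31/2024).

E, C, B, D, A, F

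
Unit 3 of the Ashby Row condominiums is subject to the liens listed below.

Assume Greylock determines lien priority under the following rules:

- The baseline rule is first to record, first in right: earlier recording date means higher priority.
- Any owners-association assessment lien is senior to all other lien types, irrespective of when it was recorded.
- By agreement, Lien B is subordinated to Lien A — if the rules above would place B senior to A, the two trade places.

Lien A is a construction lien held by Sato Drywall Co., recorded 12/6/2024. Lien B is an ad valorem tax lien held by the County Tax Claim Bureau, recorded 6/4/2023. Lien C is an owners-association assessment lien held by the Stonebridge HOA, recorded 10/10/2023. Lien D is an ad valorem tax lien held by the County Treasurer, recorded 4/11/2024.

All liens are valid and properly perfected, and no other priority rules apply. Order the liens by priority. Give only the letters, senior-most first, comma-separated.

C, A, D, B

C, as an owners-association assessment lien, has superpriority and ranks first.
Among the remaining liens, by effective date: B (6/4/2023), D (4/11/2024), A (12/6/2024).
Because B would otherwise rank above A, the subordination swaps them.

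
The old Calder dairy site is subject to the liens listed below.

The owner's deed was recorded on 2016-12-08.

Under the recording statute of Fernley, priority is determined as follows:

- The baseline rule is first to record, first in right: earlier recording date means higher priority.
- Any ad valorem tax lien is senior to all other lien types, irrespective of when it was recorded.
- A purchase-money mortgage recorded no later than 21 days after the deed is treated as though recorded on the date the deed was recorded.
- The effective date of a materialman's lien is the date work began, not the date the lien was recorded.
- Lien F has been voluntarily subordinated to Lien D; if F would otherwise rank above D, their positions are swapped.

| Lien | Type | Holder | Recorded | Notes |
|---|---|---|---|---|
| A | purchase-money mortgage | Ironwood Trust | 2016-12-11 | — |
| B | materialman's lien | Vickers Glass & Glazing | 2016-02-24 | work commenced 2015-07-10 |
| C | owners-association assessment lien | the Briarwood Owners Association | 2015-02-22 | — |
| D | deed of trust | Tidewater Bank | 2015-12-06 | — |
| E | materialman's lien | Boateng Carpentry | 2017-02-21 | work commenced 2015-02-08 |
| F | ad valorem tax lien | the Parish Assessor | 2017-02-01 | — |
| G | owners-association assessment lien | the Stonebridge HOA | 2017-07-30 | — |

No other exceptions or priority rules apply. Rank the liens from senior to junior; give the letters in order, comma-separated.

D, E, C, B, F, A, G

First, effective dates: A relates back to the deed date 2016-12-08; B relates back to 2015-07-10 (work commenced); E relates back to 2015-02-08 (work commenced).
As an ad valorem tax lien, F is senior to every other lien.
The other liens, earliest effective date first: E (2015-02-08), C (2015-02-22), B (2015-07-10), D (2015-12-06), A (2016-12-08), G (2017-07-30).
The subordination applies — F was senior to D — so F and D swap.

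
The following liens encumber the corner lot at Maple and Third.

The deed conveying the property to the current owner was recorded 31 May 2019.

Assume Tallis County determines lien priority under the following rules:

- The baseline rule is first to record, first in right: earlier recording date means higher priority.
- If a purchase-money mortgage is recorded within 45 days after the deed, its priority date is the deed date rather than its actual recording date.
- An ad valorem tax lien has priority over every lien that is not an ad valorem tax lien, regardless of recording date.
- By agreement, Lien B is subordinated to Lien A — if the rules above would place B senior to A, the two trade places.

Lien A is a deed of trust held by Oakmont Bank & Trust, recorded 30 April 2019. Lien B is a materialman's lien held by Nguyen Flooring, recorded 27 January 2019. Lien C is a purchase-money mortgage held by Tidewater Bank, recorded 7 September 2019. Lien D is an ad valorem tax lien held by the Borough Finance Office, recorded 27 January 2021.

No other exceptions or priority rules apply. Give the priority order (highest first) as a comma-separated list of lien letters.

D, A, B, C

Effective dates after the stated exceptions: C missed the 45-day window (99 days after the deed), so its recording date stands.
D, as an ad valorem tax lien, has superpriority and ranks first.
The other liens, earliest effective date first: B (27 January 2019), A (30 April 2019), C (7 September 2019).
B would otherwise be senior to A, so under the subordination agreement B and A exchange positions.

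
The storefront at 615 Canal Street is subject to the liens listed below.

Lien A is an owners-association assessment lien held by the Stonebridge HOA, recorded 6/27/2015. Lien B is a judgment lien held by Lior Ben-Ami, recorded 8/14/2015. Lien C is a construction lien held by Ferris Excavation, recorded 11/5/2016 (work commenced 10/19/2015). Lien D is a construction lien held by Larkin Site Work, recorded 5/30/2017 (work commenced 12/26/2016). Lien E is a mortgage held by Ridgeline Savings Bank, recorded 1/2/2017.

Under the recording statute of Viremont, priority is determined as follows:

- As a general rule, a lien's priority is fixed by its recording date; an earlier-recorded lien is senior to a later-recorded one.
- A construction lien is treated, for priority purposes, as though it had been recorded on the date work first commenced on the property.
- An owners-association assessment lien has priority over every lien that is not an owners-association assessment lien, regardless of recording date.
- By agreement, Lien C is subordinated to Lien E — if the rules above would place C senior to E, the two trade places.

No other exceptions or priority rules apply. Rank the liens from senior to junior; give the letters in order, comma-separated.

A, B, E, D, C

Adjusting effective dates: C relates back to 10/19/2015 (work commenced); D is treated as recorded 12/26/2016, the work-commencement date.
As an owners-association assessment lien, A is senior to every other lien.
The other liens, earliest effective date first: B (8/14/2015), C (10/19/2015), D (12/26/2016), E (1/2/2017).
The subordination applies — C was senior to E — so C and E swap.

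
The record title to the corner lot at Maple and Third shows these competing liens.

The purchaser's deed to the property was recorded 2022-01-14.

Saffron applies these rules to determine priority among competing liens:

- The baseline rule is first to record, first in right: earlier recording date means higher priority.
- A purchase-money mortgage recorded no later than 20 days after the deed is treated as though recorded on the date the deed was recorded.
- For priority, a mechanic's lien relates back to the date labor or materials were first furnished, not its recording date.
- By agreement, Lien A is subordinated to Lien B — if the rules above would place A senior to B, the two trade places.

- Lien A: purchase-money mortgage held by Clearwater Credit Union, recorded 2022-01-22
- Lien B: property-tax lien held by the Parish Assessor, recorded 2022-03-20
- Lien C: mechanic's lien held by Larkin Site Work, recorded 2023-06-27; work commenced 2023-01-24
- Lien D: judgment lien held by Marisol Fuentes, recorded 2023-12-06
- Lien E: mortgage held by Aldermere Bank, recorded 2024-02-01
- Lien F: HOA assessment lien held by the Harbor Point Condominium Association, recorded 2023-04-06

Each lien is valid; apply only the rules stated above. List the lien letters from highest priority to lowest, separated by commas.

B, A, C, F, D, E

Effective dates after the stated exceptions: A's effective date is the deed date, 2022-01-14; C is treated as recorded 2023-01-24, the work-commencement date.
Ordering by effective date: A (2022-01-14), B (2022-03-20), C (2023-01-24), F (2023-04-06), D (2023-12-06), E (2024-02-01).
The subordination applies — A was senior to B — so A and B swap.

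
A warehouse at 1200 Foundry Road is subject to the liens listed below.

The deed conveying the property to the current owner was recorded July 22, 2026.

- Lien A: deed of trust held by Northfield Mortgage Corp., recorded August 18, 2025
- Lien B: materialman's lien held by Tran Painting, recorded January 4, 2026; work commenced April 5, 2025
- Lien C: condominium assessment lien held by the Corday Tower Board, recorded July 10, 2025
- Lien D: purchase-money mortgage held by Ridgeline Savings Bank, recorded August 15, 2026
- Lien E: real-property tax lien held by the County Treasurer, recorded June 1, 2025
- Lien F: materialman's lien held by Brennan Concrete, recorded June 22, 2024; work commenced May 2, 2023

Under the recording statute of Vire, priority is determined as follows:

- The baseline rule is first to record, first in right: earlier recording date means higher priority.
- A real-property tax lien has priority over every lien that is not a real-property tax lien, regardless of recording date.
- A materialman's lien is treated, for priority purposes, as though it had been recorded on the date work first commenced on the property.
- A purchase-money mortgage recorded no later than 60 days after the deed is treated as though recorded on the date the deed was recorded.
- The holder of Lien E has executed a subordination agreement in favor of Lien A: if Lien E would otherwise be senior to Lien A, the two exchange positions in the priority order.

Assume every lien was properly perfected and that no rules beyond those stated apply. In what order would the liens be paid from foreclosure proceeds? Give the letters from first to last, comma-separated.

A, F, B, C, E, D

Adjusting effective dates: B's effective date is April 5, 2025, when work began; D was recorded within the 60-day window, so its effective date is the deed date July 22, 2026; F is treated as recorded May 2, 2023, the work-commencement date.
E is a real-property tax lien and takes priority over every other lien.
Among the remaining liens, by effective date: F (May 2, 2023), B (April 5, 2025), C (July 10, 2025), A (August 18, 2025), D (July 22, 2026).
E is senior to A before the subordination, so the two trade places.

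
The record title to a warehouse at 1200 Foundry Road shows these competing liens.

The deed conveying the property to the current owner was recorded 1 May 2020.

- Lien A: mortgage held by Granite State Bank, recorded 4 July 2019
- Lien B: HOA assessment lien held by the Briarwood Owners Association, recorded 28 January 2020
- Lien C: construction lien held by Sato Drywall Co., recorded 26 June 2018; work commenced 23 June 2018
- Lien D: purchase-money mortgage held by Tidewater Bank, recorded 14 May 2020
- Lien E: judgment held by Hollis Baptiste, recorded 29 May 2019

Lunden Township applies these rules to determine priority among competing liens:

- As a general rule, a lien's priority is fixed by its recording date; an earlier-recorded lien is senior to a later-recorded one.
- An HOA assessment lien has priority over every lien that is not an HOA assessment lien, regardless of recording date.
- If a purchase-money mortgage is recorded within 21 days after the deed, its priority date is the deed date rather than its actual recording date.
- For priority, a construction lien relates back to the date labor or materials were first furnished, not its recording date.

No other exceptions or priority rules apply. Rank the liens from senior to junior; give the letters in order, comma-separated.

First, effective dates: C relates back to 23 June 2018 (work commenced); D's effective date is the deed date, 1 May 2020.
B, as an HOA assessment lien, has superpriority and ranks first.
The other liens, earliest effective date first: C (23 June 2018), E (29 May 2019), A (4 July 2019), D (1 May 2020).

B, C, E, A, D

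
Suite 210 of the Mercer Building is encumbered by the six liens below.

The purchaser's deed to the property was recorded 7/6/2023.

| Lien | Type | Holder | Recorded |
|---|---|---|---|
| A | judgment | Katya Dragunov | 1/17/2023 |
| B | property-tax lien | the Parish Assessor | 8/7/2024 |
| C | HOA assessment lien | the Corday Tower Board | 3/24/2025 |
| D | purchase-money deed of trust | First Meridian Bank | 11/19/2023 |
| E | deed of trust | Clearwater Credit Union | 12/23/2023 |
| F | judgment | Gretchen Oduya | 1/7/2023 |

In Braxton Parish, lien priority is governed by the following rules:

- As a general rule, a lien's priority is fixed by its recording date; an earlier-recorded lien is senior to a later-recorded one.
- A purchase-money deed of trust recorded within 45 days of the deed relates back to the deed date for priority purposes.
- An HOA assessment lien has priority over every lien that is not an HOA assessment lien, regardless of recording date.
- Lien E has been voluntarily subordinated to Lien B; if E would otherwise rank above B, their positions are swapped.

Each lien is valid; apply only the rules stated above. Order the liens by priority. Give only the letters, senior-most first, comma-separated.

Adjusting effective dates: D was recorded 136 days after the deed — beyond 45 days — so no relation-back applies.
C is an HOA assessment lien and takes priority over every other lien.
Among the remaining liens, by effective date: F (1/7/2023), A (1/17/2023), D (11/19/2023), E (12/23/2023), B (8/7/2024).
Because E would otherwise rank above B, the subordination swaps them.

C, F, A, D, B, E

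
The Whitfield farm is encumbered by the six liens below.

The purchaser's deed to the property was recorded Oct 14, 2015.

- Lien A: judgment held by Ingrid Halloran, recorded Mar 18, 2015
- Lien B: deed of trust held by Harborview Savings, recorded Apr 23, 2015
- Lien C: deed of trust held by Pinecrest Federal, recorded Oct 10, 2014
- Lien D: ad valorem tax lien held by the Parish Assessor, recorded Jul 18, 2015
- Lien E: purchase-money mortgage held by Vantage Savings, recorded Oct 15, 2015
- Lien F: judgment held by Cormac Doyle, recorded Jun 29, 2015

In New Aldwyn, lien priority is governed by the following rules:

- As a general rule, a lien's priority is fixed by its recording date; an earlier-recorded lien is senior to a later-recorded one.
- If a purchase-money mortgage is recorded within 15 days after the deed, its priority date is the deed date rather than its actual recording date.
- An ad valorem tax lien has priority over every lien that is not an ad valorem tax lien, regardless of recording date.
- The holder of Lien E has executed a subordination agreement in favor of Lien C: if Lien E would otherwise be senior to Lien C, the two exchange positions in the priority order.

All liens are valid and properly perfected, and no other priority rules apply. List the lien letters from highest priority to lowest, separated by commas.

D, C, A, B, F, E

Effective dates after the stated exceptions: E's effective date is the deed date, Oct 14, 2015.
D, as an ad valorem tax lien, has superpriority and ranks first.
Ordering the rest by effective date: C (Oct 10, 2014), A (Mar 18, 2015), B (Apr 23, 2015), F (Jun 29, 2015), E (Oct 14, 2015).
E is already junior to C, so the subordination agreement changes nothing.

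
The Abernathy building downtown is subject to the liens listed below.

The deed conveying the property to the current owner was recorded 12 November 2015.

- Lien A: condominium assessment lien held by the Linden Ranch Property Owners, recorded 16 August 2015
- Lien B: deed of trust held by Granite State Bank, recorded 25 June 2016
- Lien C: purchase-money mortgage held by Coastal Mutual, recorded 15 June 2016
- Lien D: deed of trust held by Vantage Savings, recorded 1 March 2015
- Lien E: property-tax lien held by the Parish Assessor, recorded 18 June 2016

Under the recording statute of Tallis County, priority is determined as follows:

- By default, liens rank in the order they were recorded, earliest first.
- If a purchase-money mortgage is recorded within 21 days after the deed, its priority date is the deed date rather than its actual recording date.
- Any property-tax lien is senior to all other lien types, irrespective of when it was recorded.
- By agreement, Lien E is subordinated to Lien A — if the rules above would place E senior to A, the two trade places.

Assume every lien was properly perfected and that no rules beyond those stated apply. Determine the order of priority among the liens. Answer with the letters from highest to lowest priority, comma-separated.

Effective dates after the stated exceptions: C was recorded 216 days after the deed — beyond 21 days — so no relation-back applies.
As a property-tax lien, E is senior to every other lien.
Remaining liens by effective date: D (1 March 2015), A (16 August 2015), C (15 June 2016), B (25 June 2016).
E would otherwise be senior to A, so under the subordination agreement E and A exchange positions.

A, D, E, C, B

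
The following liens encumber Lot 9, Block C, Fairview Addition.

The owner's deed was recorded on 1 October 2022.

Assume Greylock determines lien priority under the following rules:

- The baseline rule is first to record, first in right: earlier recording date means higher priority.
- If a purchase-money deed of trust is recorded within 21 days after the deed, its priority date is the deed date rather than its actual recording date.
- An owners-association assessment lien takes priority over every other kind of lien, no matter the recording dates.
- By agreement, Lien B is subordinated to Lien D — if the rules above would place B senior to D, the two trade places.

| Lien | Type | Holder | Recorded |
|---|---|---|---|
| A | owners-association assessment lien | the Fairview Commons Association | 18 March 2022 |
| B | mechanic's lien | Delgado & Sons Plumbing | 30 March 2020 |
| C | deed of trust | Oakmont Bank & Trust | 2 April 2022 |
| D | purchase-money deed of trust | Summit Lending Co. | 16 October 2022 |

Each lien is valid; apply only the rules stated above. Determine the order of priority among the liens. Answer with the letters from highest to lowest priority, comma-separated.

Adjusting effective dates: D relates back to the deed date 1 October 2022.
A is an owners-association assessment lien, so it outranks all other liens regardless of date.
The other liens, earliest effective date first: B (30 March 2020), C (2 April 2022), D (1 October 2022).
B is senior to D before the subordination, so the two trade places.

A, D, C, B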